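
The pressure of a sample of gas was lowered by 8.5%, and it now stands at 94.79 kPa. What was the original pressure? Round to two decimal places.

The overall multiplier applied was 0.915.
So the original pressure was 94.79 ÷ 0.915 ≈ 103.60 kPa.

103.60 kPa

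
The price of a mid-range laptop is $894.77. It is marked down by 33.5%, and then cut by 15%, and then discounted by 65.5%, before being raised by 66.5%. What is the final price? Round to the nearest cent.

Each change multiplies by a factor: 0.665 × 0.85 × 0.345 × 1.665 = 0.32469373125.
$894.77 × 0.32469373125 = $290.5262099105625 ≈ $290.53.

$290.53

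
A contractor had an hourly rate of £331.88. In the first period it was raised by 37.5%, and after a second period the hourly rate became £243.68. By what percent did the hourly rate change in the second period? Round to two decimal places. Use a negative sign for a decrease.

-46.60%

After the first period: £331.88 × 1.375 = £456.335.
Second-period multiplier: £243.68 ÷ £456.335 ≈ 0.533994.
That is a change of -46.60%.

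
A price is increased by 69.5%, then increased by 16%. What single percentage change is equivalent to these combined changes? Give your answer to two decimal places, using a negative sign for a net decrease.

A 69.5% increase multiplies by 1.695.
Then a 16% increase: 1.695 × 1.16 = 1.9662.
Overall factor 1.9662, i.e. 96.62%.

96.62%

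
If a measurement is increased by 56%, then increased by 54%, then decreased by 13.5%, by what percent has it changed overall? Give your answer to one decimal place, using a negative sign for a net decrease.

The combined multiplier is 1.56 × 1.54 × 0.865 = 2.078076.
That corresponds to an increase of 107.8%.

107.8%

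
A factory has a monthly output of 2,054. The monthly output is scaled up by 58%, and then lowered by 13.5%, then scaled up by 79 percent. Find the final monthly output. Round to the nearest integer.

58% increase: 2,054 × 1.58 = 3245.32.
Apply the 13.5% decrease: 3245.32 × 0.865 = 2807.2018.
79% increase: 2807.2018 × 1.79 = 5024.891222 ≈ 5,025.

5,025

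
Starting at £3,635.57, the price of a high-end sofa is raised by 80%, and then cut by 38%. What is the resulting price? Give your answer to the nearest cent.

£4,057.30

Each change multiplies by a factor: 1.8 × 0.62 = 1.116.
£3,635.57 × 1.116 = £4057.29612 ≈ £4,057.30.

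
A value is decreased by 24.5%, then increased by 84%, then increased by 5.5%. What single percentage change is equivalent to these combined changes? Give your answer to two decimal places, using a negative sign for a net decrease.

46.56%

The combined multiplier is 0.755 × 1.84 × 1.055 = 1.465606.
That corresponds to an increase of 46.56%.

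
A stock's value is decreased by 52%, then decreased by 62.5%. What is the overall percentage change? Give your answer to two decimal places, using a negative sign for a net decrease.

The combined multiplier is 0.48 × 0.375 = 0.18.
That corresponds to a decrease of 82.00%.

-82.00%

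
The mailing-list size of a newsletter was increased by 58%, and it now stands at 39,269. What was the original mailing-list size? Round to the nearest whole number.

24,854

The overall multiplier applied was 1.58.
So the original mailing-list size was 39,269 ÷ 1.58 ≈ 24,854.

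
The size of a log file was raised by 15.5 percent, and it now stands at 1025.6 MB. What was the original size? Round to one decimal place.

The overall multiplier applied was 1.155.
So the original size was 1025.6 ÷ 1.155 ≈ 888.0 MB.

888.0 MB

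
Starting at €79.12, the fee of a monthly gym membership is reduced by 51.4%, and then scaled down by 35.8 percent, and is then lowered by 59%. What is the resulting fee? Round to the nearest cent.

€10.12

Apply the 51.4% decrease: €79.12 × 0.486 = €38.45232.
Apply the 35.8% decrease: €38.45232 × 0.642 = €24.68638944.
Apply the 59% decrease: €24.68638944 × 0.41 = €10.1214196704 ≈ €10.12.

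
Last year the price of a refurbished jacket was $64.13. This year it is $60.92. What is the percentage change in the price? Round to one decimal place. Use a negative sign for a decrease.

-5.0%

Change: $60.92 − $64.13 = -$3.21.
Relative to the original: -$3.21 ÷ $64.13 ≈ -5.0%.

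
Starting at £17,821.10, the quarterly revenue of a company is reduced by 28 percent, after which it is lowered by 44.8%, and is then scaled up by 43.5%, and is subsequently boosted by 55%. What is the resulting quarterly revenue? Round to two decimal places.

Each change multiplies by a factor: 0.72 × 0.552 × 1.435 × 1.55 = 0.88400592.
£17,821.10 × 0.88400592 = £15753.957900912 ≈ £15,753.96.

£15,753.96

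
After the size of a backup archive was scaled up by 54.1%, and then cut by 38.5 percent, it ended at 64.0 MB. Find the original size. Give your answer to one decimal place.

67.5 MB

The overall multiplier applied was 1.541 × 0.615 = 0.947715.
So the original size was 64.0 ÷ 0.947715 ≈ 67.5 MB.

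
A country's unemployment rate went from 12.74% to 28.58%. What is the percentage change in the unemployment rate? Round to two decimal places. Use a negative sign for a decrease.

124.33%

The change is 28.58 − 12.74 = 15.84 percentage points.
Relative to the original 12.74%, that is 15.84 ÷ 12.74 ≈ 124.33%.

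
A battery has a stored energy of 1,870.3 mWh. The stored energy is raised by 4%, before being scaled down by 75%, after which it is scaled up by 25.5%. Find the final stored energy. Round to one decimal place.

4% increase: 1,870.3 × 1.04 = 1945.112.
75% decrease: 1945.112 × 0.25 = 486.278.
25.5% increase: 486.278 × 1.255 = 610.27889 ≈ 610.3.

610.3 mWh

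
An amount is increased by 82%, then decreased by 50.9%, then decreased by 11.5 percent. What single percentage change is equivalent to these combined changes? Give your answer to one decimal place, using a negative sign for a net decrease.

-20.9%

The combined multiplier is 1.82 × 0.491 × 0.885 = 0.7908537.
That corresponds to a decrease of 20.9%.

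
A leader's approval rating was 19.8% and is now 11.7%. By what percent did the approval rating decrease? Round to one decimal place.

40.9%

The change is 11.7 − 19.8 = -8.1 percentage points.
Relative to the original 19.8%, that is -8.1 ÷ 19.8 ≈ -40.9%.
So the approval rating fell by 40.9%.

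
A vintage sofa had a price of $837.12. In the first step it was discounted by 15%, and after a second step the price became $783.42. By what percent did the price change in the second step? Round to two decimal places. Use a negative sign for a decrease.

10.10%

After the first step: $837.12 × 0.85 = $711.552.
Second-step multiplier: $783.42 ÷ $711.552 ≈ 1.101002.
That is a change of 10.10%.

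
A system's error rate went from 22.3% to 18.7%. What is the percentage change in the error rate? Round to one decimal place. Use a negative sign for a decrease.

-16.1%

The change is 18.7 − 22.3 = -3.6 percentage points.
Relative to the original 22.3%, that is -3.6 ÷ 22.3 ≈ -16.1%.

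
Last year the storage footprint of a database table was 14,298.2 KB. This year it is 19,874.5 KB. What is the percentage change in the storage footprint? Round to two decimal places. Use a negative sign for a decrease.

39.00%

Change: 19,874.5 − 14,298.2 = 5,576.3.
Relative to the original: 5,576.3 ÷ 14,298.2 ≈ 39.00%.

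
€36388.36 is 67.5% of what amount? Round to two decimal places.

€36388.36 ÷ 0.675 ≈ €53908.68.

€53908.68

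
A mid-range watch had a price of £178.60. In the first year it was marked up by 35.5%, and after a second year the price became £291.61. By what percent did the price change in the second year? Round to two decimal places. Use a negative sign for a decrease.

After the first year: £178.60 × 1.355 = £242.003.
Second-year multiplier: £291.61 ÷ £242.003 ≈ 1.204985.
That is a change of 20.50%.

20.50%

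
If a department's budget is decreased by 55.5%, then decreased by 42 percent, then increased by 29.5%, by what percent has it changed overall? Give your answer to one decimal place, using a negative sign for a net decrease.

-66.6%

The combined multiplier is 0.445 × 0.58 × 1.295 = 0.3342395.
That corresponds to a decrease of 66.6%.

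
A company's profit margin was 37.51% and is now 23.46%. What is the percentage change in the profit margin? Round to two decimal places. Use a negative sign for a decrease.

The change is 23.46 − 37.51 = -14.05 percentage points.
Relative to the original 37.51%, that is -14.05 ÷ 37.51 ≈ -37.46%.

-37.46%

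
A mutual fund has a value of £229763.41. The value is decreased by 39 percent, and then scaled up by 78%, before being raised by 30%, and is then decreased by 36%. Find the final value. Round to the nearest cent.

£207564.96

After the 39% decrease: £229763.41 × 0.61 = £140155.6801.
Apply the 78% increase: £140155.6801 × 1.78 = £249477.110578.
Apply the 30% increase: £249477.110578 × 1.3 = £324320.2437514.
36% decrease: £324320.2437514 × 0.64 = £207564.956000896 ≈ £207564.96.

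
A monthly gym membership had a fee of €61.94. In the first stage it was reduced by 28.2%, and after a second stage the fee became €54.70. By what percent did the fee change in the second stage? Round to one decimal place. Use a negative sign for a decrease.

After the first stage: €61.94 × 0.718 = €44.47292.
Second-stage multiplier: €54.70 ÷ €44.47292 ≈ 1.22996.
That is a change of 23.0%.

23.0%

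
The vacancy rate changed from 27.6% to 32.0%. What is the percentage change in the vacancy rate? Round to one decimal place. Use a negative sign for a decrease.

The change is 32.0 − 27.6 = 4.4 percentage points.
Relative to the original 27.6%, that is 4.4 ÷ 27.6 ≈ 15.9%.

15.9%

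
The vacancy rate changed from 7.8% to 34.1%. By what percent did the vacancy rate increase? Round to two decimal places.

337.18%

The change is 34.1 − 7.8 = 26.3 percentage points.
Relative to the original 7.8%, that is 26.3 ÷ 7.8 ≈ 337.18%.
So the vacancy rate rose by 337.18%.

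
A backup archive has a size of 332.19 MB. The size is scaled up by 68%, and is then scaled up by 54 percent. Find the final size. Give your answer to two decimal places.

After the 68% increase: 332.19 × 1.68 = 558.0792.
After the 54% increase: 558.0792 × 1.54 = 859.441968 ≈ 859.44.

859.44 MB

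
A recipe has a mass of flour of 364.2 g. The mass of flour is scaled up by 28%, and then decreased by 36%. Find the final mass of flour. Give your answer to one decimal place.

Each change multiplies by a factor: 1.28 × 0.64 = 0.8192.
364.2 × 0.8192 = 298.35264 ≈ 298.4.

298.4 g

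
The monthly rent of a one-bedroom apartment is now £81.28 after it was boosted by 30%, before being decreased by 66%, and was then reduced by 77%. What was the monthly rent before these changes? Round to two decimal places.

Undoing the 77% decrease: £81.28 ÷ 0.23 ≈ £353.391304.
Undoing the 66% decrease: £353.391304 ÷ 0.34 ≈ £1039.386188.
Undoing the 30% increase: £1039.386188 ÷ 1.3 ≈ £799.53.

£799.53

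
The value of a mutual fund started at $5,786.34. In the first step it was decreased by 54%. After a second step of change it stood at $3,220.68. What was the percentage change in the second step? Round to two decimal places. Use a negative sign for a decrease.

After the first step: $5,786.34 × 0.46 = $2661.7164.
Second-step multiplier: $3,220.68 ÷ $2661.7164 ≈ 1.210001.
That is a change of 21.00%.

21.00%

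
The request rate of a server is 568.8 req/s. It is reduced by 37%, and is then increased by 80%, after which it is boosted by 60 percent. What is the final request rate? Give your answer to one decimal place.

1032.0 req/s

After the 37% decrease: 568.8 × 0.63 = 358.344.
Apply the 80% increase: 358.344 × 1.8 = 645.0192.
60% increase: 645.0192 × 1.6 = 1032.03072 ≈ 1032.0.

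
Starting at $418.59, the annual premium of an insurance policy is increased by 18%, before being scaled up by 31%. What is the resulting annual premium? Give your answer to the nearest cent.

Each change multiplies by a factor: 1.18 × 1.31 = 1.5458.
$418.59 × 1.5458 = $647.056422 ≈ $647.06.

$647.06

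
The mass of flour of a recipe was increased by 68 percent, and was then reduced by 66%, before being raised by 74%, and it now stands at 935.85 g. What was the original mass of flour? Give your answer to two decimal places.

941.61 g

The overall multiplier applied was 1.68 × 0.34 × 1.74 = 0.993888.
So the original mass of flour was 935.85 ÷ 0.993888 ≈ 941.61 g.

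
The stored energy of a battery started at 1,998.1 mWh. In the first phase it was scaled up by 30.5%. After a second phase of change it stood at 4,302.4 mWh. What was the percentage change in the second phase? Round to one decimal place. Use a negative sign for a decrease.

65.0%

After the first phase: 1,998.1 × 1.305 = 2607.5205.
Second-phase multiplier: 4,302.4 ÷ 2607.5205 ≈ 1.65.
That is a change of 65.0%.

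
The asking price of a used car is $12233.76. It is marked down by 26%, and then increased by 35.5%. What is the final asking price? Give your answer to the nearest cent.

Each change multiplies by a factor: 0.74 × 1.355 = 1.0027.
$12233.76 × 1.0027 = $12266.791152 ≈ $12266.79.

$12266.79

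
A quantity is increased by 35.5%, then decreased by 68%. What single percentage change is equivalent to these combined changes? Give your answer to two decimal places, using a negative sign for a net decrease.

-56.64%

The combined multiplier is 1.355 × 0.32 = 0.4336.
That corresponds to a decrease of 56.64%.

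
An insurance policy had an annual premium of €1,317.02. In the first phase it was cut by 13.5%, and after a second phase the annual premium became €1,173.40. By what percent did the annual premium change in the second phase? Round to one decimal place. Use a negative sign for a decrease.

3.0%

After the first phase: €1,317.02 × 0.865 = €1139.2223.
Second-phase multiplier: €1,173.40 ÷ €1139.2223 ≈ 1.03.
That is a change of 3.0%.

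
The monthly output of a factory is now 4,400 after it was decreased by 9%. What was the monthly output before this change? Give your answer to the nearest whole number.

4,835

The overall multiplier applied was 0.91.
So the original monthly output was 4,400 ÷ 0.91 ≈ 4,835.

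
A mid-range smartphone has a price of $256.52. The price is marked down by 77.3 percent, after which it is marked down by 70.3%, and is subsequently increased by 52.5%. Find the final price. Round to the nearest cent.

After the 77.3% decrease: $256.52 × 0.227 = $58.23004.
After the 70.3% decrease: $58.23004 × 0.297 = $17.29432188.
After the 52.5% increase: $17.29432188 × 1.525 = $26.373840867 ≈ $26.37.

$26.37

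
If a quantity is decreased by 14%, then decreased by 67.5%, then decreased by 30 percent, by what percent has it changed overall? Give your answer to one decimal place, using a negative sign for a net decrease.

-80.4%

The combined multiplier is 0.86 × 0.325 × 0.7 = 0.19565.
That corresponds to a decrease of 80.4%.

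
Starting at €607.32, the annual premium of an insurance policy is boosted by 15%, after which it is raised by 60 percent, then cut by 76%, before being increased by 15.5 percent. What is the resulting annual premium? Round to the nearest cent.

€309.76

Each change multiplies by a factor: 1.15 × 1.6 × 0.24 × 1.155 = 0.510048.
€607.32 × 0.510048 = €309.76235136 ≈ €309.76.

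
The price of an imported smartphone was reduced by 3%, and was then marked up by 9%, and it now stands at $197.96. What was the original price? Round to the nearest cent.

$187.23

The overall multiplier applied was 0.97 × 1.09 = 1.0573.
So the original price was $197.96 ÷ 1.0573 ≈ $187.23.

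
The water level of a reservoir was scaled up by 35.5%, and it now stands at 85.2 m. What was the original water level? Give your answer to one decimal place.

62.9 m

The overall multiplier applied was 1.355.
So the original water level was 85.2 ÷ 1.355 ≈ 62.9 m.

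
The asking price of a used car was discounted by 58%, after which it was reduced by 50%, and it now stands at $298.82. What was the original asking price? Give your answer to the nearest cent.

$1,422.95

Undoing the 50% decrease: $298.82 ÷ 0.5 = $597.64.
Undoing the 58% decrease: $597.64 ÷ 0.42 ≈ $1,422.95.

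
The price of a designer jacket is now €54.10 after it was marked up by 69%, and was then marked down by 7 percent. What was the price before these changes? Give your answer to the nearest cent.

The overall multiplier applied was 1.69 × 0.93 = 1.5717.
So the original price was €54.10 ÷ 1.5717 ≈ €34.42.

€34.42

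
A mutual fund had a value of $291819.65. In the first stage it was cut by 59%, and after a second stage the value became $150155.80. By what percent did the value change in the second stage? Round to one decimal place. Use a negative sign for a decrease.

25.5%

After the first stage: $291819.65 × 0.41 = $119646.0565.
Second-stage multiplier: $150155.80 ÷ $119646.0565 ≈ 1.255.
That is a change of 25.5%.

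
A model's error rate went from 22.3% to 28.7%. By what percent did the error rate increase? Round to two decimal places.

The change is 28.7 − 22.3 = 6.4 percentage points.
Relative to the original 22.3%, that is 6.4 ÷ 22.3 ≈ 28.70%.
So the error rate rose by 28.70%.

28.70%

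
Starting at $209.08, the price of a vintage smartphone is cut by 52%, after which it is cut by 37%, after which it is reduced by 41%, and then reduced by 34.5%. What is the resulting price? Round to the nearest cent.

After the 52% decrease: $209.08 × 0.48 = $100.3584.
After the 37% decrease: $100.3584 × 0.63 = $63.225792.
Apply the 41% decrease: $63.225792 × 0.59 = $37.30321728.
34.5% decrease: $37.30321728 × 0.655 = $24.4336073184 ≈ $24.43.

$24.43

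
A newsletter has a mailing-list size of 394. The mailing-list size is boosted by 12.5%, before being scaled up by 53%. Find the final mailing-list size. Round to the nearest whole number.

Each change multiplies by a factor: 1.125 × 1.53 = 1.72125.
394 × 1.72125 = 678.1725 ≈ 678.

678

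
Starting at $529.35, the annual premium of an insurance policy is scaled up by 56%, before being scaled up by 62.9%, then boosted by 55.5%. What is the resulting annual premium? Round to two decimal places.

$2091.79

Apply the 56% increase: $529.35 × 1.56 = $825.786.
After the 62.9% increase: $825.786 × 1.629 = $1345.205394.
Apply the 55.5% increase: $1345.205394 × 1.555 = $2091.79438767 ≈ $2091.79.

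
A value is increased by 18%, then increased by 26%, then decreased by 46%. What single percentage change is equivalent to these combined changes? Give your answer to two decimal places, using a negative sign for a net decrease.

-19.71%

The combined multiplier is 1.18 × 1.26 × 0.54 = 0.802872.
That corresponds to a decrease of 19.71%.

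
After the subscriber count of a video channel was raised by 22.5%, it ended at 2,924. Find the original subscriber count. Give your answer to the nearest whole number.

2,387

The overall multiplier applied was 1.225.
So the original subscriber count was 2,924 ÷ 1.225 ≈ 2,387.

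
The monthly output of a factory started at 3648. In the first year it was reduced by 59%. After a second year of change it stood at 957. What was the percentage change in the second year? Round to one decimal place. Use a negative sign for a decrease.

-36.0%

After the first year: 3648 × 0.41 = 1495.68.
Second-year multiplier: 957 ÷ 1495.68 ≈ 0.63984.
That is a change of -36.0%.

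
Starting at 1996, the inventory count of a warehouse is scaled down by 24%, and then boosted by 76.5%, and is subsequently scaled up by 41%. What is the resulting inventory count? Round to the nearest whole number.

3775

24% decrease: 1996 × 0.76 = 1516.96.
Apply the 76.5% increase: 1516.96 × 1.765 = 2677.4344.
Apply the 41% increase: 2677.4344 × 1.41 = 3775.182504 ≈ 3775.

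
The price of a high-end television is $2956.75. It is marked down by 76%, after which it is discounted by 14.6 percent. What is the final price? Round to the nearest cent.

$606.02

76% decrease: $2956.75 × 0.24 = $709.62.
14.6% decrease: $709.62 × 0.854 = $606.01548 ≈ $606.02.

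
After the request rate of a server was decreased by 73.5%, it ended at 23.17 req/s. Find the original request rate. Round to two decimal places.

87.43 req/s

The overall multiplier applied was 0.265.
So the original request rate was 23.17 ÷ 0.265 ≈ 87.43 req/s.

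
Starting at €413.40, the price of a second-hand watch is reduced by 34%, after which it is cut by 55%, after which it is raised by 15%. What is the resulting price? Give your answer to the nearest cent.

€141.20

After the 34% decrease: €413.40 × 0.66 = €272.844.
55% decrease: €272.844 × 0.45 = €122.7798.
After the 15% increase: €122.7798 × 1.15 = €141.19677 ≈ €141.20.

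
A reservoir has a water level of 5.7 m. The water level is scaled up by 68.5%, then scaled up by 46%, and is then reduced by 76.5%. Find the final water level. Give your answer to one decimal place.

3.3 m

After the 68.5% increase: 5.7 × 1.685 = 9.6045.
46% increase: 9.6045 × 1.46 = 14.02257.
After the 76.5% decrease: 14.02257 × 0.235 = 3.29530395 ≈ 3.3.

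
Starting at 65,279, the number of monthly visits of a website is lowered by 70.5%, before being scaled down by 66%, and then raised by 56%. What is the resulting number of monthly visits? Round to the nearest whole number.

Apply the 70.5% decrease: 65,279 × 0.295 = 19257.305.
After the 66% decrease: 19257.305 × 0.34 = 6547.4837.
56% increase: 6547.4837 × 1.56 = 10214.074572 ≈ 10,214.

10,214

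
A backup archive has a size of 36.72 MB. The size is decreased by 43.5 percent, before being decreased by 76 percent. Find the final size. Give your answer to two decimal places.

4.98 MB

After the 43.5% decrease: 36.72 × 0.565 = 20.7468.
Apply the 76% decrease: 20.7468 × 0.24 = 4.979232 ≈ 4.98.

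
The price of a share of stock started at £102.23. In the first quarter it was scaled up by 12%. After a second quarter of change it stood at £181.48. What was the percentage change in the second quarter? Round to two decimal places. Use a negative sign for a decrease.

After the first quarter: £102.23 × 1.12 = £114.4976.
Second-quarter multiplier: £181.48 ÷ £114.4976 ≈ 1.585011.
That is a change of 58.50%.

58.50%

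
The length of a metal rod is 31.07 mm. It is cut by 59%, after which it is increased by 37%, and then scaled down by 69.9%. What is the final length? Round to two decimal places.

5.25 mm

Each change multiplies by a factor: 0.41 × 1.37 × 0.301 = 0.1690717.
31.07 × 0.1690717 = 5.253057719 ≈ 5.25.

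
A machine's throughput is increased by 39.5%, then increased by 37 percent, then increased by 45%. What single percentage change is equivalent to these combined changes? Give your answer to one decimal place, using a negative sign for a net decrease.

The combined multiplier is 1.395 × 1.37 × 1.45 = 2.7711675.
That corresponds to an increase of 177.1%.

177.1%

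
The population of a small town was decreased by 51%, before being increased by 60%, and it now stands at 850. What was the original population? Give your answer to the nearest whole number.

The overall multiplier applied was 0.49 × 1.6 = 0.784.
So the original population was 850 ÷ 0.784 ≈ 1084.

1084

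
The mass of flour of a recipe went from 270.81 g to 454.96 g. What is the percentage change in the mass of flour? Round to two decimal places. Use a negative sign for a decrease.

Change: 454.96 − 270.81 = 184.15.
Relative to the original: 184.15 ÷ 270.81 ≈ 68.00%.

68.00%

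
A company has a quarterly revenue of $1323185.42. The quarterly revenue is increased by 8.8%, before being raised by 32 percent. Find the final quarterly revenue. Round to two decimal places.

$1900305.97

Each change multiplies by a factor: 1.088 × 1.32 = 1.43616.
$1323185.42 × 1.43616 = $1900305.9727872 ≈ $1900305.97.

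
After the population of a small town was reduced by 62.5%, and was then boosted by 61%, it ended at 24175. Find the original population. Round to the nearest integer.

40041

Undoing the 61% increase: 24175 ÷ 1.61 ≈ 15015.52795.
Undoing the 62.5% decrease: 15015.52795 ÷ 0.375 ≈ 40041.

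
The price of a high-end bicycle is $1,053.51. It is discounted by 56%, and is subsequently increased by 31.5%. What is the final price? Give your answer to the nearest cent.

$609.56

Each change multiplies by a factor: 0.44 × 1.315 = 0.5786.
$1,053.51 × 0.5786 = $609.560886 ≈ $609.56.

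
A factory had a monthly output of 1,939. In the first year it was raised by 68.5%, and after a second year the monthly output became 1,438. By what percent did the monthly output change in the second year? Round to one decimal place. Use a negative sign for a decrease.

-56.0%

After the first year: 1,939 × 1.685 = 3267.215.
Second-year multiplier: 1,438 ÷ 3267.215 ≈ 0.44013.
That is a change of -56.0%.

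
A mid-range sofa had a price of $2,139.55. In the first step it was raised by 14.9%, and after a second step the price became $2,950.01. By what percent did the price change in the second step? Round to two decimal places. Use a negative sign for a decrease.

20.00%

After the first step: $2,139.55 × 1.149 = $2458.34295.
Second-step multiplier: $2,950.01 ÷ $2458.34295 ≈ 1.199999.
That is a change of 20.00%.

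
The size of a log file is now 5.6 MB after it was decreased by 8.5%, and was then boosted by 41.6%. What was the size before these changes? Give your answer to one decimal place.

4.3 MB

The overall multiplier applied was 0.915 × 1.416 = 1.29564.
So the original size was 5.6 ÷ 1.29564 ≈ 4.3 MB.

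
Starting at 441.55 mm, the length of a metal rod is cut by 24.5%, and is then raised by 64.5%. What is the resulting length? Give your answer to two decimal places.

Each change multiplies by a factor: 0.755 × 1.645 = 1.241975.
441.55 × 1.241975 = 548.39406125 ≈ 548.39.

548.39 mm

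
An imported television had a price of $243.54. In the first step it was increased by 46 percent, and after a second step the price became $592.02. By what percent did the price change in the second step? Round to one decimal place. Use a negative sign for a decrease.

After the first step: $243.54 × 1.46 = $355.5684.
Second-step multiplier: $592.02 ÷ $355.5684 ≈ 1.665.
That is a change of 66.5%.

66.5%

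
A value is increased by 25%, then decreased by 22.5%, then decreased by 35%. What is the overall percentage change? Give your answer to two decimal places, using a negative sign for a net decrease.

The combined multiplier is 1.25 × 0.775 × 0.65 = 0.6296875.
That corresponds to a decrease of 37.03%.

-37.03%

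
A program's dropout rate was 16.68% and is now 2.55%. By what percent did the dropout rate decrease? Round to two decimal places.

84.71%

The change is 2.55 − 16.68 = -14.13 percentage points.
Relative to the original 16.68%, that is -14.13 ÷ 16.68 ≈ -84.71%.
So the dropout rate fell by 84.71%.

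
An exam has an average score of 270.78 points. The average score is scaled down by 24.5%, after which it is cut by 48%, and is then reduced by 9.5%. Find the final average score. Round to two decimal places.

96.21 points

Apply the 24.5% decrease: 270.78 × 0.755 = 204.4389.
48% decrease: 204.4389 × 0.52 = 106.308228.
After the 9.5% decrease: 106.308228 × 0.905 = 96.20894634 ≈ 96.21.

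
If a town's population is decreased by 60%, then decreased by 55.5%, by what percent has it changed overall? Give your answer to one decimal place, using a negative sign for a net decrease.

-82.2%

A 60% decrease multiplies by 0.4.
Then a 55.5% decrease: 0.4 × 0.445 = 0.178.
Overall factor 0.178, i.e. -82.2%.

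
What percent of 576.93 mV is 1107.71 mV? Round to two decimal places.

1107.71 mV ÷ 576.93 mV ≈ 192.00%.

192.00%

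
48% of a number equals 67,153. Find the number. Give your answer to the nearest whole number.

139,902

67,153 ÷ 0.48 ≈ 139,902.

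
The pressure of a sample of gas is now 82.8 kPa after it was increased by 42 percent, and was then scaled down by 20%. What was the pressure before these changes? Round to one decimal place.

72.9 kPa

Undoing the 20% decrease: 82.8 ÷ 0.8 = 103.5.
Undoing the 42% increase: 103.5 ÷ 1.42 ≈ 72.9 kPa.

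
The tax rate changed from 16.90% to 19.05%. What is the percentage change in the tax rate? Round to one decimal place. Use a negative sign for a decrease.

12.7%

The change is 19.05 − 16.90 = 2.15 percentage points.
Relative to the original 16.90%, that is 2.15 ÷ 16.90 ≈ 12.7%.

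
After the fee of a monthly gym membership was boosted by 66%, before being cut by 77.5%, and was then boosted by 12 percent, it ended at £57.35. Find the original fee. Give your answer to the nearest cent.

Undoing the 12% increase: £57.35 ÷ 1.12 ≈ £51.205357.
Undoing the 77.5% decrease: £51.205357 ÷ 0.225 ≈ £227.579364.
Undoing the 66% increase: £227.579364 ÷ 1.66 ≈ £137.10.

£137.10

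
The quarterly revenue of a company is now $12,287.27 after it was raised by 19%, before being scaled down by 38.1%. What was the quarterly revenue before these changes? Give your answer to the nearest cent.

$16,680.84

Undoing the 38.1% decrease: $12,287.27 ÷ 0.619 ≈ $19850.193861.
Undoing the 19% increase: $19850.193861 ÷ 1.19 ≈ $16,680.84.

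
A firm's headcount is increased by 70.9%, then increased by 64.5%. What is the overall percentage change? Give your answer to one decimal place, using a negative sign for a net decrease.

181.1%

The combined multiplier is 1.709 × 1.645 = 2.811305.
That corresponds to an increase of 181.1%.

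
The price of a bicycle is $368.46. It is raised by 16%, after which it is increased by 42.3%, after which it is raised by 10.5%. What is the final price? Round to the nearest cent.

$672.07

Each change multiplies by a factor: 1.16 × 1.423 × 1.105 = 1.8240014.
$368.46 × 1.8240014 = $672.071555844 ≈ $672.07.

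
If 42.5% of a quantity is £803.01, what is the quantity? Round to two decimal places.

£1,889.44

£803.01 ÷ 0.425 ≈ £1,889.44.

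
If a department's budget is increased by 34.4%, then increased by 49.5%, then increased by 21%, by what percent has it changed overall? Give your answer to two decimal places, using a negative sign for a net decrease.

143.12%

A 34.4% increase multiplies by 1.344.
Then a 49.5% increase: 1.344 × 1.495 = 2.00928.
Then a 21% increase: 2.00928 × 1.21 = 2.4312288.
Overall factor 2.4312288, i.e. 143.12%.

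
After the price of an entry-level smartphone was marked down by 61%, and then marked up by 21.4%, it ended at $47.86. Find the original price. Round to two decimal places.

$101.09

The overall multiplier applied was 0.39 × 1.214 = 0.47346.
So the original price was $47.86 ÷ 0.47346 ≈ $101.09.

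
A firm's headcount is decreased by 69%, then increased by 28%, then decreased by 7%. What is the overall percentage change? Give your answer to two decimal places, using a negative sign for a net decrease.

The combined multiplier is 0.31 × 1.28 × 0.93 = 0.369024.
That corresponds to a decrease of 63.10%.

-63.10%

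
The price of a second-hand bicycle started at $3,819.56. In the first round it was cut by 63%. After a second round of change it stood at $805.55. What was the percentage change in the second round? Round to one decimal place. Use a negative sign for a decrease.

-43.0%

After the first round: $3,819.56 × 0.37 = $1413.2372.
Second-round multiplier: $805.55 ÷ $1413.2372 ≈ 0.57.
That is a change of -43.0%.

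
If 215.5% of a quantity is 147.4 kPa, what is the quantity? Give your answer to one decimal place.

147.4 kPa ÷ 2.155 ≈ 68.4 kPa.

68.4 kPa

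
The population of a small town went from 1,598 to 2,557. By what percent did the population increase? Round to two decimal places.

60.01%

Change: 2,557 − 1,598 = 959.
Relative to the original: 959 ÷ 1,598 ≈ 60.01%.
So the population increased by 60.01%.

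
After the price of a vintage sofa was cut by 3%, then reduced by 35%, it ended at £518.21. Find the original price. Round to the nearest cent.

£821.90

Undoing the 35% decrease: £518.21 ÷ 0.65 ≈ £797.246154.
Undoing the 3% decrease: £797.246154 ÷ 0.97 ≈ £821.90.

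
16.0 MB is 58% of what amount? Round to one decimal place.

27.6 MB

16.0 MB ÷ 0.58 ≈ 27.6 MB.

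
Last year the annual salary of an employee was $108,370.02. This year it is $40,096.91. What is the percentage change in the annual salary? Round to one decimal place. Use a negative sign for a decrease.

Change: $40,096.91 − $108,370.02 = -$68,273.11.
Relative to the original: -$68,273.11 ÷ $108,370.02 ≈ -63.0%.

-63.0%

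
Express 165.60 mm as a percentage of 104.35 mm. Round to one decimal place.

165.60 mm ÷ 104.35 mm ≈ 158.7%.

158.7%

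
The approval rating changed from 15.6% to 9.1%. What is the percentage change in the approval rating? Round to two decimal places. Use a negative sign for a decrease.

The change is 9.1 − 15.6 = -6.5 percentage points.
Relative to the original 15.6%, that is -6.5 ÷ 15.6 ≈ -41.67%.

-41.67%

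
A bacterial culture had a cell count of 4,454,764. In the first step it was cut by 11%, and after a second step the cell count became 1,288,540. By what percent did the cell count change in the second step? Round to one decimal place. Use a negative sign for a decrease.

After the first step: 4,454,764 × 0.89 = 3964739.96.
Second-step multiplier: 1,288,540 ÷ 3964739.96 ≈ 0.325.
That is a change of -67.5%.

-67.5%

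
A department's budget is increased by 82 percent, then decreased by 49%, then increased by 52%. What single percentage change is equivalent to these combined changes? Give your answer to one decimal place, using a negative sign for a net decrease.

The combined multiplier is 1.82 × 0.51 × 1.52 = 1.410864.
That corresponds to an increase of 41.1%.

41.1%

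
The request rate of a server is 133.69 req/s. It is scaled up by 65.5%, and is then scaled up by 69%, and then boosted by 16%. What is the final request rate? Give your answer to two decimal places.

Each change multiplies by a factor: 1.655 × 1.69 × 1.16 = 3.244462.
133.69 × 3.244462 = 433.75212478 ≈ 433.75.

433.75 req/s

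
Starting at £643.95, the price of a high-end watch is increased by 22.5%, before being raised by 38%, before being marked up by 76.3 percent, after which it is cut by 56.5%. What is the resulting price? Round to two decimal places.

£834.85

Each change multiplies by a factor: 1.225 × 1.38 × 1.763 × 0.435 = 1.2964529025.
£643.95 × 1.2964529025 = £834.850846564875 ≈ £834.85.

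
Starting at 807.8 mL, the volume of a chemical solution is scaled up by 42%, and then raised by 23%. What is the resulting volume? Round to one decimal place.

Each change multiplies by a factor: 1.42 × 1.23 = 1.7466.
807.8 × 1.7466 = 1410.90348 ≈ 1410.9.

1410.9 mL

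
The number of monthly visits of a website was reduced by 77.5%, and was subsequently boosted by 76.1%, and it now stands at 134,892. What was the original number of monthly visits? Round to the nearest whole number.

340,443

Undoing the 76.1% increase: 134,892 ÷ 1.761 ≈ 76599.659284.
Undoing the 77.5% decrease: 76599.659284 ÷ 0.225 ≈ 340,443.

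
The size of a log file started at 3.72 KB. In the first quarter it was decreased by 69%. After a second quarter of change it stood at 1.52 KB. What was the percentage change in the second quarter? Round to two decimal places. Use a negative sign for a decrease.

31.81%

After the first quarter: 3.72 × 0.31 = 1.1532.
Second-quarter multiplier: 1.52 ÷ 1.1532 ≈ 1.318071.
That is a change of 31.81%.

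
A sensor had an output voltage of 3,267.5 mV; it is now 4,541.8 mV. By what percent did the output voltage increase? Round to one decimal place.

39.0%

Change: 4,541.8 − 3,267.5 = 1,274.3.
Relative to the original: 1,274.3 ÷ 3,267.5 ≈ 39.0%.
So the output voltage increased by 39.0%.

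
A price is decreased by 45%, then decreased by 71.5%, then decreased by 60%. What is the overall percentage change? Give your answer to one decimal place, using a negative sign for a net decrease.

A 45% decrease multiplies by 0.55.
Then a 71.5% decrease: 0.55 × 0.285 = 0.15675.
Then a 60% decrease: 0.15675 × 0.4 = 0.0627.
Overall factor 0.0627, i.e. -93.7%.

-93.7%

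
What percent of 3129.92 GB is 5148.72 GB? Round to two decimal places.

5148.72 GB ÷ 3129.92 GB ≈ 164.50%.

164.50%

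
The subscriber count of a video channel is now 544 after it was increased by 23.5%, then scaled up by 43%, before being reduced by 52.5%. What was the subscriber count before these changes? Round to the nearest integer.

648

Undoing the 52.5% decrease: 544 ÷ 0.475 ≈ 1145.263158.
Undoing the 43% increase: 1145.263158 ÷ 1.43 ≈ 800.883327.
Undoing the 23.5% increase: 800.883327 ÷ 1.235 ≈ 648.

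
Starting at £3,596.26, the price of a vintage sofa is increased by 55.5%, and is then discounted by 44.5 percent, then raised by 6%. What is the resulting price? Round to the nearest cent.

55.5% increase: £3,596.26 × 1.555 = £5592.1843.
After the 44.5% decrease: £5592.1843 × 0.555 = £3103.6622865.
After the 6% increase: £3103.6622865 × 1.06 = £3289.88202369 ≈ £3,289.88.

£3,289.88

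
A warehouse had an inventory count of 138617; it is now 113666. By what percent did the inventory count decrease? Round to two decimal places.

Change: 113666 − 138617 = -24951.
Relative to the original: -24951 ÷ 138617 ≈ -18.00%.
So the inventory count decreased by 18.00%.

18.00%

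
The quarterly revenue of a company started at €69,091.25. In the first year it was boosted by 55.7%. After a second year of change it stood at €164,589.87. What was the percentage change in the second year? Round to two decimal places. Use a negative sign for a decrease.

53.00%

After the first year: €69,091.25 × 1.557 = €107575.07625.
Second-year multiplier: €164,589.87 ÷ €107575.07625 ≈ 1.53.
That is a change of 53.00%.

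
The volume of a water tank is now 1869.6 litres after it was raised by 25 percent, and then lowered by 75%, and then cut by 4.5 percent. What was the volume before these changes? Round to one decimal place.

6264.6 litres

Undoing the 4.5% decrease: 1869.6 ÷ 0.955 ≈ 1957.696335.
Undoing the 75% decrease: 1957.696335 ÷ 0.25 = 7830.78534.
Undoing the 25% increase: 7830.78534 ÷ 1.25 ≈ 6264.6 litres.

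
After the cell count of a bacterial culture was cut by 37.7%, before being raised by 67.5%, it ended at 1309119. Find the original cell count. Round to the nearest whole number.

Undoing the 67.5% increase: 1309119 ÷ 1.675 ≈ 781563.58209.
Undoing the 37.7% decrease: 781563.58209 ÷ 0.623 ≈ 1254516.

1254516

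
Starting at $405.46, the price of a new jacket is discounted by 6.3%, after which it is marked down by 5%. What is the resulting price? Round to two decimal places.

Each change multiplies by a factor: 0.937 × 0.95 = 0.89015.
$405.46 × 0.89015 = $360.920219 ≈ $360.92.

$360.92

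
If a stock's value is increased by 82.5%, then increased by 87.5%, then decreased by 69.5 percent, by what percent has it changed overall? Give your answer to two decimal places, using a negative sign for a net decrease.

4.37%

The combined multiplier is 1.825 × 1.875 × 0.305 = 1.043671875.
That corresponds to an increase of 4.37%.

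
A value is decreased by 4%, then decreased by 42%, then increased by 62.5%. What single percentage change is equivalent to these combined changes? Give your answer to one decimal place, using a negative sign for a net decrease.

A 4% decrease multiplies by 0.96.
Then a 42% decrease: 0.96 × 0.58 = 0.5568.
Then a 62.5% increase: 0.5568 × 1.625 = 0.9048.
Overall factor 0.9048, i.e. -9.5%.

-9.5%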